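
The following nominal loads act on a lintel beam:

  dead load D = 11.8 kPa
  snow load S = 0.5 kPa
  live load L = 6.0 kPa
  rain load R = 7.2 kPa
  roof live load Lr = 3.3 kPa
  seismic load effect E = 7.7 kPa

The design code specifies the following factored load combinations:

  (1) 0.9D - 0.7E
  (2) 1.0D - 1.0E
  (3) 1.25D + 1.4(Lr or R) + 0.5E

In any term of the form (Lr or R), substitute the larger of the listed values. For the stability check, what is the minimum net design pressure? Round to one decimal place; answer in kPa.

(Lr or R) → R = 7.2 kPa.
(1) 0.9(11.8) - 0.7(7.7) = 5.2
(2) 1.0(11.8) - 1.0(7.7) = 4.1
(3) 1.25(11.8) + 1.4(7.2) + 0.5(7.7) = 28.7
Combination 2 gives the minimum: 4.1 kPa.

4.1 kPa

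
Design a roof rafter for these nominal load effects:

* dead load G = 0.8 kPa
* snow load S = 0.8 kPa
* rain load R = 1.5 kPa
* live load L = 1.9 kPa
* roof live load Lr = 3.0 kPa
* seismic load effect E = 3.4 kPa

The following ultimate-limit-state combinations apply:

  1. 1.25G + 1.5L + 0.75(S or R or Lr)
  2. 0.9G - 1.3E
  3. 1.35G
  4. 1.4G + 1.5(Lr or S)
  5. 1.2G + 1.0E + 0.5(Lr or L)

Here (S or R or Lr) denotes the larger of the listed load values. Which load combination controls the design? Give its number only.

Combination 1

(S or R or Lr) → Lr = 3.0 kPa; (Lr or S) → Lr = 3.0 kPa; (Lr or L) → Lr = 3.0 kPa.
1. 1.25(0.8) + 1.5(1.9) + 0.75(3.0) = 1.00 + 2.85 + 2.25 = 6.10
2. 0.9(0.8) - 1.3(3.4) = 0.72 - 4.42 = -3.70
3. 1.35(0.8) = 1.08
4. 1.4(0.8) + 1.5(3.0) = 1.12 + 4.50 = 5.62
5. 1.2(0.8) + 1.0(3.4) + 0.5(3.0) = 0.96 + 3.40 + 1.50 = 5.86
The largest value is 6.10 kPa from combination 1.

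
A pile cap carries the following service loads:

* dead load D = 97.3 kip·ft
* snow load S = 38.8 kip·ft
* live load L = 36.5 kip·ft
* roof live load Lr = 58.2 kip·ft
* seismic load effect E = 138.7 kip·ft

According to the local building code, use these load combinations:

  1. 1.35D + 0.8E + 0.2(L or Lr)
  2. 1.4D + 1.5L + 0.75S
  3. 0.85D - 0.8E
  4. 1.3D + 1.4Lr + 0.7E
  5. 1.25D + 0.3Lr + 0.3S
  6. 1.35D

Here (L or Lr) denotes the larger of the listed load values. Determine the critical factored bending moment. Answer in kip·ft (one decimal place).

305.1 kip·ft

(L or Lr) → Lr = 58.2 kip·ft.
1. 1.35(97.3) + 0.8(138.7) + 0.2(58.2) = 131.4 + 111.0 + 11.6 = 254.0
2. 1.4(97.3) + 1.5(36.5) + 0.75(38.8) = 136.2 + 54.8 + 29.1 = 220.1
3. 0.85(97.3) - 0.8(138.7) = 82.7 - 111.0 = -28.3
4. 1.3(97.3) + 1.4(58.2) + 0.7(138.7) = 126.5 + 81.5 + 97.1 = 305.1
5. 1.25(97.3) + 0.3(58.2) + 0.3(38.8) = 121.6 + 17.5 + 11.6 = 150.7
6. 1.35(97.3) = 131.4
Maximum is from combination 4.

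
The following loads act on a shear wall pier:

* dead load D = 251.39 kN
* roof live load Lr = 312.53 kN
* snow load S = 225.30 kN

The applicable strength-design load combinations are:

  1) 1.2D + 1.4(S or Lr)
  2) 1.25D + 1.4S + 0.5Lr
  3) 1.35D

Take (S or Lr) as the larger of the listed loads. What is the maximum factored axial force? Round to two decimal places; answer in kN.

(S or Lr) → Lr = 312.53 kN.
1) 1.2(251.39) + 1.4(312.53) = 301.67 + 437.54 = 739.21
2) 1.25(251.39) + 1.4(225.30) + 0.5(312.53) = 785.92
3) 1.35(251.39) = 339.38
Maximum is from combination 2.

785.92 kN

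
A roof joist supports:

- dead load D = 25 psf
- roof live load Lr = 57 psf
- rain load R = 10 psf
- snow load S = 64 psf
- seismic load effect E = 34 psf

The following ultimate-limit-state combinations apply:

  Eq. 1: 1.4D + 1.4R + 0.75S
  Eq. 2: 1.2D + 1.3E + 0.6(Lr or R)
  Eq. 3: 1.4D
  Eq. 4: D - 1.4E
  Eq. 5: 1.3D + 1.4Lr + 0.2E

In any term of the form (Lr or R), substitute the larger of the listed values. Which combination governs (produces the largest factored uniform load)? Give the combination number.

(Lr or R) → Lr = 57 psf.
Eq. 1: 1.4(25) + 1.4(10) + 0.75(64) = 35.00 + 14.00 + 48.00 = 97.00
Eq. 2: 1.2(25) + 1.3(34) + 0.6(57) = 30.00 + 44.20 + 34.20 = 108.40
Eq. 3: 1.4(25) = 35.00
Eq. 4: 1.0(25) - 1.4(34) = 25.00 - 47.60 = -22.60
Eq. 5: 1.3(25) + 1.4(57) + 0.2(34) = 32.50 + 79.80 + 6.80 = 119.10
The largest value is 119.10 psf from combination 5.

Combination 5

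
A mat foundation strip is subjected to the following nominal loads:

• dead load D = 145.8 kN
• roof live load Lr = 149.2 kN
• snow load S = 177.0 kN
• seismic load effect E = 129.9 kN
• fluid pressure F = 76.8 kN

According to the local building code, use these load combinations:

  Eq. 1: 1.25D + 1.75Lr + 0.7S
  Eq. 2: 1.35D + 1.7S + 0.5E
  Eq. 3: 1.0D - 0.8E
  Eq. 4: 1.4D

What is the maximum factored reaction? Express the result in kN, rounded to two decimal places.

Eq. 1: 1.25(145.8) + 1.75(149.2) + 0.7(177.0) = 182.25 + 261.10 + 123.90 = 567.25
Eq. 2: 1.35(145.8) + 1.7(177.0) + 0.5(129.9) = 196.83 + 300.90 + 64.95 = 562.68
Eq. 3: 1.0(145.8) - 0.8(129.9) = 145.80 - 103.92 = 41.88
Eq. 4: 1.4(145.8) = 204.12
The controlling combination is 1, giving 567.25 kN.

567.25 kN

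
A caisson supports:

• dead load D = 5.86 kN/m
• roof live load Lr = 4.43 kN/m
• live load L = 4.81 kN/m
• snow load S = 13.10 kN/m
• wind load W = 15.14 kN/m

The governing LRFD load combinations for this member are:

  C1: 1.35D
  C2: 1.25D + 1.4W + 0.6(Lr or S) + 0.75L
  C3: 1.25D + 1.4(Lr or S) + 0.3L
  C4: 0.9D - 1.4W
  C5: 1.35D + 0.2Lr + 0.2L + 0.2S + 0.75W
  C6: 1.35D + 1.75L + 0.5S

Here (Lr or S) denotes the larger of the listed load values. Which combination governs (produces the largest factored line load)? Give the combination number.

Combination 2

(Lr or S) → S = 13.10 kN/m.
C1: 1.35(5.86) = 7.91
C2: 1.25(5.86) + 1.4(15.14) + 0.6(13.10) + 0.75(4.81) = 39.99
C3: 1.25(5.86) + 1.4(13.10) + 0.3(4.81) = 7.33 + 18.34 + 1.44 = 27.11
C4: 0.9(5.86) - 1.4(15.14) = -15.92
C5: 1.35(5.86) + 0.2(4.43) + 0.2(4.81) + 0.2(13.10) + 0.75(15.14) = 23.73
C6: 1.35(5.86) + 1.75(4.81) + 0.5(13.10) = 7.91 + 8.42 + 6.55 = 22.88
The largest value is 39.99 kN/m from combination 2.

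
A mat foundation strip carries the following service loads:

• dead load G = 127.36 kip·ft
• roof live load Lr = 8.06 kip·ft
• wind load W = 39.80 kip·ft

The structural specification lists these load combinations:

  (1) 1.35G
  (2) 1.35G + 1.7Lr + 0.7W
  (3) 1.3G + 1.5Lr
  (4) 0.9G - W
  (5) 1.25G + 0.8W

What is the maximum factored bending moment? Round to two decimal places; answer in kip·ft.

(1) 1.35(127.36) = 171.94
(2) 1.35(127.36) + 1.7(8.06) + 0.7(39.80) = 171.94 + 13.70 + 27.86 = 213.50
(3) 1.3(127.36) + 1.5(8.06) = 165.57 + 12.09 = 177.66
(4) 0.9(127.36) - 1.0(39.80) = 114.62 - 39.80 = 74.82
(5) 1.25(127.36) + 0.8(39.80) = 159.20 + 31.84 = 191.04
Combination 2 governs: M_u = 213.50 kip·ft.

213.50 kip·ft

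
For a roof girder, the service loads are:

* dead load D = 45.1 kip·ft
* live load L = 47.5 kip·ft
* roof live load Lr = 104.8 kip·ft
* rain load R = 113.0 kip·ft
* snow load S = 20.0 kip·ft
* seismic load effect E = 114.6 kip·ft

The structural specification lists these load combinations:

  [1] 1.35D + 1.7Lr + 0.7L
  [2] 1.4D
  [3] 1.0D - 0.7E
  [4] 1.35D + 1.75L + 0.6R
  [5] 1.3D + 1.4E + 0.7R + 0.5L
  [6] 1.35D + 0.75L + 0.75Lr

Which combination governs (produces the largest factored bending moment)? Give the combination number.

[1] 1.35(45.1) + 1.7(104.8) + 0.7(47.5) = 272.3
[2] 1.4(45.1) = 63.1
[3] 1.0(45.1) - 0.7(114.6) = 45.1 - 80.2 = -35.1
[4] 1.35(45.1) + 1.75(47.5) + 0.6(113.0) = 60.9 + 83.1 + 67.8 = 211.8
[5] 1.3(45.1) + 1.4(114.6) + 0.7(113.0) + 0.5(47.5) = 58.6 + 160.4 + 79.1 + 23.8 = 321.9
[6] 1.35(45.1) + 0.75(47.5) + 0.75(104.8) = 60.9 + 35.6 + 78.6 = 175.1
The largest value is 321.9 kip·ft from combination 5.

Combination 5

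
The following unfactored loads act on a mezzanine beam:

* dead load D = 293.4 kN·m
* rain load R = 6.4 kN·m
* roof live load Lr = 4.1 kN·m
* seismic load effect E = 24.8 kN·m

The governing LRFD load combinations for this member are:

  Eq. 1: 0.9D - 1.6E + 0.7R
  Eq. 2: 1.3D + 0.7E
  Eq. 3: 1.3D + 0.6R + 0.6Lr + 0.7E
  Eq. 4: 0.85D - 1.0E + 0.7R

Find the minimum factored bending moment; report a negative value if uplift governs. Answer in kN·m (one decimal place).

Eq. 1: 0.9(293.4) - 1.6(24.8) + 0.7(6.4) = 264.1 - 39.7 + 4.5 = 228.9
Eq. 2: 1.3(293.4) + 0.7(24.8) = 381.4 + 17.4 = 398.8
Eq. 3: 1.3(293.4) + 0.6(6.4) + 0.6(4.1) + 0.7(24.8) = 381.4 + 3.8 + 2.5 + 17.4 = 405.1
Eq. 4: 0.85(293.4) - 1.0(24.8) + 0.7(6.4) = 249.4 - 24.8 + 4.5 = 229.1
Combination 1 gives the minimum: 228.9 kN·m.

228.9 kN·m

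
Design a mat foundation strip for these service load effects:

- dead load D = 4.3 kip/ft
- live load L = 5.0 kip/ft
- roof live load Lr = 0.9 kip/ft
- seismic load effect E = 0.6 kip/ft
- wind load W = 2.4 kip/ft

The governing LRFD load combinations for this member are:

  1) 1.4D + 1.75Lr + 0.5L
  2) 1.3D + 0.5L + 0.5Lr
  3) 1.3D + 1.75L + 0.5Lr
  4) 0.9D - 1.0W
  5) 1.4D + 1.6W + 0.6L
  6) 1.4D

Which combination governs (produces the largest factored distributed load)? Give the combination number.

Combination 3

1) 1.4(4.3) + 1.75(0.9) + 0.5(5.0) = 10.10
2) 1.3(4.3) + 0.5(5.0) + 0.5(0.9) = 8.54
3) 1.3(4.3) + 1.75(5.0) + 0.5(0.9) = 14.79
4) 0.9(4.3) - 1.0(2.4) = 1.47
5) 1.4(4.3) + 1.6(2.4) + 0.6(5.0) = 12.86
6) 1.4(4.3) = 6.02
The largest value is 14.79 kip/ft from combination 3.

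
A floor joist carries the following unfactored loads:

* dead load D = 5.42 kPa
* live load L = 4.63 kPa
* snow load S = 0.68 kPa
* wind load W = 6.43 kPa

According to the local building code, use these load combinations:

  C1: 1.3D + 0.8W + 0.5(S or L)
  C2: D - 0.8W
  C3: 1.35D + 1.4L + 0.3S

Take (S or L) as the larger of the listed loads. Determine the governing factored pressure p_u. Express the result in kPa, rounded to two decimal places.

(S or L) → L = 4.63 kPa.
C1: 1.3(5.42) + 0.8(6.43) + 0.5(4.63) = 7.05 + 5.14 + 2.32 = 14.51
C2: 1.0(5.42) - 0.8(6.43) = 5.42 - 5.14 = 0.28
C3: 1.35(5.42) + 1.4(4.63) + 0.3(0.68) = 7.32 + 6.48 + 0.20 = 14.00
Maximum is from combination 1.

14.51 kPa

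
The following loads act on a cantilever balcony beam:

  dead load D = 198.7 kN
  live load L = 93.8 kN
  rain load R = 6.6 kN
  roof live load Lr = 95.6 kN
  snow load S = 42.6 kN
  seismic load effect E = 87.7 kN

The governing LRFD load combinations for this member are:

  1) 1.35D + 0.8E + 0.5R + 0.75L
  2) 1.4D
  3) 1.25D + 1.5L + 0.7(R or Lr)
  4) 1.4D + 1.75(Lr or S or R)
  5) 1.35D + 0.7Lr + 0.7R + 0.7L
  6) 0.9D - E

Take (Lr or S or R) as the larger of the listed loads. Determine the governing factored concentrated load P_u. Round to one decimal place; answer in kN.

(R or Lr) → Lr = 95.6 kN; (Lr or S or R) → Lr = 95.6 kN.
1) 1.35(198.7) + 0.8(87.7) + 0.5(6.6) + 0.75(93.8) = 268.2 + 70.2 + 3.3 + 70.4 = 412.1
2) 1.4(198.7) = 278.2
3) 1.25(198.7) + 1.5(93.8) + 0.7(95.6) = 248.4 + 140.7 + 66.9 = 456.0
4) 1.4(198.7) + 1.75(95.6) = 278.2 + 167.3 = 445.5
5) 1.35(198.7) + 0.7(95.6) + 0.7(6.6) + 0.7(93.8) = 268.2 + 66.9 + 4.6 + 65.7 = 405.4
6) 0.9(198.7) - 1.0(87.7) = 178.8 - 87.7 = 91.1
Maximum is from combination 3.

456.0 kN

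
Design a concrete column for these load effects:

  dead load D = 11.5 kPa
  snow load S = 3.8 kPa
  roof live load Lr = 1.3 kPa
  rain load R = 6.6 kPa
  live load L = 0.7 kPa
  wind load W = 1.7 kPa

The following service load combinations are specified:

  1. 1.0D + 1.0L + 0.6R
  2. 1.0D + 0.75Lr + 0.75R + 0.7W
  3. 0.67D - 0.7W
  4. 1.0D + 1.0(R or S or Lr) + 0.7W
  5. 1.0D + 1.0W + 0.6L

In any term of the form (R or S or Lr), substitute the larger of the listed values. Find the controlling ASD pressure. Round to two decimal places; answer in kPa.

19.29 kPa

(R or S or Lr) → R = 6.6 kPa.
1. 1.0(11.5) + 1.0(0.7) + 0.6(6.6) = 11.50 + 0.70 + 3.96 = 16.16
2. 1.0(11.5) + 0.75(1.3) + 0.75(6.6) + 0.7(1.7) = 11.50 + 0.98 + 4.95 + 1.19 = 18.62
3. 0.67(11.5) - 0.7(1.7) = 7.71 - 1.19 = 6.52
4. 1.0(11.5) + 1.0(6.6) + 0.7(1.7) = 11.50 + 6.60 + 1.19 = 19.29
5. 1.0(11.5) + 1.0(1.7) + 0.6(0.7) = 11.50 + 1.70 + 0.42 = 13.62
Maximum is from combination 4.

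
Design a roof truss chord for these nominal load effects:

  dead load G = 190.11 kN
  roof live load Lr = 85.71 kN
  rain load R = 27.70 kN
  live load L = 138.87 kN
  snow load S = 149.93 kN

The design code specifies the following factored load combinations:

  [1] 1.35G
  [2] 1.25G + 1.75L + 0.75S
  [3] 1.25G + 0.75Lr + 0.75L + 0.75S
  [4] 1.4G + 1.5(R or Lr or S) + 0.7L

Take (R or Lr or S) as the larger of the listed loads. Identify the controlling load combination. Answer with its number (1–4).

Combination 2

(R or Lr or S) → S = 149.93 kN.
[1] 1.35(190.11) = 256.65
[2] 1.25(190.11) + 1.75(138.87) + 0.75(149.93) = 237.64 + 243.02 + 112.45 = 593.11
[3] 1.25(190.11) + 0.75(85.71) + 0.75(138.87) + 0.75(149.93) = 237.64 + 64.28 + 104.15 + 112.45 = 518.52
[4] 1.4(190.11) + 1.5(149.93) + 0.7(138.87) = 266.15 + 224.90 + 97.21 = 588.26
The largest value is 593.11 kN from combination 2.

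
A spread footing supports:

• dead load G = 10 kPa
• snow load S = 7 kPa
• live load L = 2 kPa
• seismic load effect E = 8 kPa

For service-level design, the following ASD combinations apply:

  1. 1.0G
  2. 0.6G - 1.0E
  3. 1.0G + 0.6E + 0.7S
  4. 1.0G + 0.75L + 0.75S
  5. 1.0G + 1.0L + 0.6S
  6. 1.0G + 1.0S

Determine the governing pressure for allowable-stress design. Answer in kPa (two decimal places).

19.70 kPa

1. 1.0(10) = 10.00
2. 0.6(10) - 1.0(8) = -2.00
3. 1.0(10) + 0.6(8) + 0.7(7) = 19.70
4. 1.0(10) + 0.75(2) + 0.75(7) = 16.75
5. 1.0(10) + 1.0(2) + 0.6(7) = 16.20
6. 1.0(10) + 1.0(7) = 17.00
Maximum is from combination 3.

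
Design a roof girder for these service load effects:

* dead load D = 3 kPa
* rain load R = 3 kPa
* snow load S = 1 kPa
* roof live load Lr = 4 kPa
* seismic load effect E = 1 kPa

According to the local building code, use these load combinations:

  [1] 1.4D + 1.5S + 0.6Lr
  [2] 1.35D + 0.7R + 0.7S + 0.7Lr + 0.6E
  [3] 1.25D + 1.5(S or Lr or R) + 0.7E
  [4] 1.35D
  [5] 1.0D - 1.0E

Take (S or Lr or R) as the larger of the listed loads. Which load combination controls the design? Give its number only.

(S or Lr or R) → Lr = 4 kPa.
[1] 1.4(3) + 1.5(1) + 0.6(4) = 4.20 + 1.50 + 2.40 = 8.10
[2] 1.35(3) + 0.7(3) + 0.7(1) + 0.7(4) + 0.6(1) = 4.05 + 2.10 + 0.70 + 2.80 + 0.60 = 10.25
[3] 1.25(3) + 1.5(4) + 0.7(1) = 3.75 + 6.00 + 0.70 = 10.45
[4] 1.35(3) = 4.05
[5] 1.0(3) - 1.0(1) = 3.00 - 1.00 = 2.00
The largest value is 10.45 kPa from combination 3.

Combination 3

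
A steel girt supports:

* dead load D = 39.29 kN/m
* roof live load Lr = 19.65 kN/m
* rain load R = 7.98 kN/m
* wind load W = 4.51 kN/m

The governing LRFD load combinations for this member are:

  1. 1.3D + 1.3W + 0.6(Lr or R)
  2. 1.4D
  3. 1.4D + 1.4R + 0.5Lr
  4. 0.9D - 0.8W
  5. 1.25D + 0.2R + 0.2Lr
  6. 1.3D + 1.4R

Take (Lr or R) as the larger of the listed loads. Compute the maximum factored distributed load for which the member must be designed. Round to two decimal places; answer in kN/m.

76.00 kN/m

(Lr or R) → Lr = 19.65 kN/m.
1. 1.3(39.29) + 1.3(4.51) + 0.6(19.65) = 51.08 + 5.86 + 11.79 = 68.73
2. 1.4(39.29) = 55.01
3. 1.4(39.29) + 1.4(7.98) + 0.5(19.65) = 76.00
4. 0.9(39.29) - 0.8(4.51) = 35.36 - 3.61 = 31.75
5. 1.25(39.29) + 0.2(7.98) + 0.2(19.65) = 49.11 + 1.60 + 3.93 = 54.64
6. 1.3(39.29) + 1.4(7.98) = 51.08 + 11.17 = 62.25
Maximum is from combination 3.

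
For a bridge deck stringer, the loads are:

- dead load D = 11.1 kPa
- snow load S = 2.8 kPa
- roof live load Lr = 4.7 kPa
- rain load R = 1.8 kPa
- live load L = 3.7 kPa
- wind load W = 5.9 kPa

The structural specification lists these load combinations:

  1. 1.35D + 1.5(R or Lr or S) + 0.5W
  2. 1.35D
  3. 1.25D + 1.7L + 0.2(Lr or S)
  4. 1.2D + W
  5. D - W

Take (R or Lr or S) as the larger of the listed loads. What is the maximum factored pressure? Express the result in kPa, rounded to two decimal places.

(R or Lr or S) → Lr = 4.7 kPa; (Lr or S) → Lr = 4.7 kPa.
1. 1.35(11.1) + 1.5(4.7) + 0.5(5.9) = 14.99 + 7.05 + 2.95 = 24.99
2. 1.35(11.1) = 14.99
3. 1.25(11.1) + 1.7(3.7) + 0.2(4.7) = 13.88 + 6.29 + 0.94 = 21.11
4. 1.2(11.1) + 1.0(5.9) = 13.32 + 5.90 = 19.22
5. 1.0(11.1) - 1.0(5.9) = 11.10 - 5.90 = 5.20
The controlling combination is 1, giving 24.99 kPa.

24.99 kPa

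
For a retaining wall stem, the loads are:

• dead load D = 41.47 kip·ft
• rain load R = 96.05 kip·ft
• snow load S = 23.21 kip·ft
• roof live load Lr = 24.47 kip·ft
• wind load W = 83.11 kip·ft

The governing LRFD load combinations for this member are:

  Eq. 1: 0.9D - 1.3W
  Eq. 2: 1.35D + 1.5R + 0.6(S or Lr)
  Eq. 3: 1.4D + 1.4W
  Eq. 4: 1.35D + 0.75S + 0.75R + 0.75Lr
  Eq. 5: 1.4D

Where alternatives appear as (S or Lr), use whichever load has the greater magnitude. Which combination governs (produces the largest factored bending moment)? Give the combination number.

(S or Lr) → Lr = 24.47 kip·ft.
Eq. 1: 0.9(41.47) - 1.3(83.11) = 37.32 - 108.04 = -70.72
Eq. 2: 1.35(41.47) + 1.5(96.05) + 0.6(24.47) = 55.98 + 144.08 + 14.68 = 214.74
Eq. 3: 1.4(41.47) + 1.4(83.11) = 58.06 + 116.35 = 174.41
Eq. 4: 1.35(41.47) + 0.75(23.21) + 0.75(96.05) + 0.75(24.47) = 55.98 + 17.41 + 72.04 + 18.35 = 163.78
Eq. 5: 1.4(41.47) = 58.06
The largest value is 214.74 kip·ft from combination 2.

Combination 2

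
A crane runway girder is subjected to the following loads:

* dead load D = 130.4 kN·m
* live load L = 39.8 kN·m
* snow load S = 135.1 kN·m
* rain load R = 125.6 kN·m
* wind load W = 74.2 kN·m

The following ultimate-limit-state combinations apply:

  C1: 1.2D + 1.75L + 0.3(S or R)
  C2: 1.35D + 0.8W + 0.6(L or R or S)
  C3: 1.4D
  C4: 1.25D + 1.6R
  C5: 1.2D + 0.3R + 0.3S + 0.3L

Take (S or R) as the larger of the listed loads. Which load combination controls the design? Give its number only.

Combination 4

(S or R) → S = 135.1 kN·m; (L or R or S) → S = 135.1 kN·m.
C1: 1.2(130.4) + 1.75(39.8) + 0.3(135.1) = 156.5 + 69.7 + 40.5 = 266.7
C2: 1.35(130.4) + 0.8(74.2) + 0.6(135.1) = 176.0 + 59.4 + 81.1 = 316.5
C3: 1.4(130.4) = 182.6
C4: 1.25(130.4) + 1.6(125.6) = 163.0 + 201.0 = 364.0
C5: 1.2(130.4) + 0.3(125.6) + 0.3(135.1) + 0.3(39.8) = 156.5 + 37.7 + 40.5 + 11.9 = 246.6
The largest value is 364.0 kN·m from combination 4.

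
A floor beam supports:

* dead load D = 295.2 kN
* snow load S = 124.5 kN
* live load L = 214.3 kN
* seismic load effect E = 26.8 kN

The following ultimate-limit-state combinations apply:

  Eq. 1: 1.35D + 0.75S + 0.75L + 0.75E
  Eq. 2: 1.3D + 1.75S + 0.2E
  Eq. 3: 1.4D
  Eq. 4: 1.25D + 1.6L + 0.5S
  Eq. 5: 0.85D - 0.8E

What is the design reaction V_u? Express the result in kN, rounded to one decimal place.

Eq. 1: 1.35(295.2) + 0.75(124.5) + 0.75(214.3) + 0.75(26.8) = 398.5 + 93.4 + 160.7 + 20.1 = 672.7
Eq. 2: 1.3(295.2) + 1.75(124.5) + 0.2(26.8) = 607.0
Eq. 3: 1.4(295.2) = 413.3
Eq. 4: 1.25(295.2) + 1.6(214.3) + 0.5(124.5) = 774.1
Eq. 5: 0.85(295.2) - 0.8(26.8) = 250.9 - 21.4 = 229.5
The controlling combination is 4, giving 774.1 kN.

774.1 kN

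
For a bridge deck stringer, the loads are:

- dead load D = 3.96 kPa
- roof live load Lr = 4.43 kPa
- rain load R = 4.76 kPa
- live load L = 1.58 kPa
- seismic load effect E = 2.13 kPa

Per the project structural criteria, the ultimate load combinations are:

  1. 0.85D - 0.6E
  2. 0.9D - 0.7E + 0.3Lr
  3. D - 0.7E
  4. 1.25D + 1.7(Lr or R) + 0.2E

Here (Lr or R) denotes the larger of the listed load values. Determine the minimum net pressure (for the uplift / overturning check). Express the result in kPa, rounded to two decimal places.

(Lr or R) → R = 4.76 kPa.
1. 0.85(3.96) - 0.6(2.13) = 3.37 - 1.28 = 2.09
2. 0.9(3.96) - 0.7(2.13) + 0.3(4.43) = 3.56 - 1.49 + 1.33 = 3.40
3. 1.0(3.96) - 0.7(2.13) = 3.96 - 1.49 = 2.47
4. 1.25(3.96) + 1.7(4.76) + 0.2(2.13) = 4.95 + 8.09 + 0.43 = 13.47
Combination 1 gives the minimum: 2.09 kPa.

2.09 kPa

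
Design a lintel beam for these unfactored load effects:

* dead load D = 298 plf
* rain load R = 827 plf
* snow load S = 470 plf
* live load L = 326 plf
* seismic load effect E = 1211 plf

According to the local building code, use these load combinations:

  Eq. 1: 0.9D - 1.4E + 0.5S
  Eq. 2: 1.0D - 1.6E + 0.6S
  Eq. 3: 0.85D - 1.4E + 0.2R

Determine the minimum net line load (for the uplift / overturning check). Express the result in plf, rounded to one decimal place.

-1357.6 plf

Eq. 1: 0.9(298) - 1.4(1211) + 0.5(470) = 268.2 - 1695.4 + 235.0 = -1192.2
Eq. 2: 1.0(298) - 1.6(1211) + 0.6(470) = 298.0 - 1937.6 + 282.0 = -1357.6
Eq. 3: 0.85(298) - 1.4(1211) + 0.2(827) = 253.3 - 1695.4 + 165.4 = -1276.7
Combination 2 gives the minimum: -1357.6 plf.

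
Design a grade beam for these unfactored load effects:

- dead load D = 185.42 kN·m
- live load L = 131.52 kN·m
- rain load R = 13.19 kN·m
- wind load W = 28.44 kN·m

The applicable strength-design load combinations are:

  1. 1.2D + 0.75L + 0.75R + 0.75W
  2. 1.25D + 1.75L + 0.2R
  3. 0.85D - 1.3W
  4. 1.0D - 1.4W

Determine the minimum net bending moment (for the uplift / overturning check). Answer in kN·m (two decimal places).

1. 1.2(185.42) + 0.75(131.52) + 0.75(13.19) + 0.75(28.44) = 352.37
2. 1.25(185.42) + 1.75(131.52) + 0.2(13.19) = 464.57
3. 0.85(185.42) - 1.3(28.44) = 157.61 - 36.97 = 120.64
4. 1.0(185.42) - 1.4(28.44) = 185.42 - 39.82 = 145.60
Combination 3 gives the minimum: 120.64 kN·m.

120.64 kN·m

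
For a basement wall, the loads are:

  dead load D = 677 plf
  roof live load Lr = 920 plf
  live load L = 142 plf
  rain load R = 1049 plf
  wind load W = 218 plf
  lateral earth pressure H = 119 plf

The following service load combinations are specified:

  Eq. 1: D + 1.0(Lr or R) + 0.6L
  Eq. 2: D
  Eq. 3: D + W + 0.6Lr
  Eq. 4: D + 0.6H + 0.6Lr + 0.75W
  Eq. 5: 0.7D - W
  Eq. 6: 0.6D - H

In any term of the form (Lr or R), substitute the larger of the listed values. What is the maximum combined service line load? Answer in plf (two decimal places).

1811.20 plf

(Lr or R) → R = 1049 plf.
Eq. 1: 1.0(677) + 1.0(1049) + 0.6(142) = 1811.20
Eq. 2: 1.0(677) = 677.00
Eq. 3: 1.0(677) + 1.0(218) + 0.6(920) = 1447.00
Eq. 4: 1.0(677) + 0.6(119) + 0.6(920) + 0.75(218) = 1463.90
Eq. 5: 0.7(677) - 1.0(218) = 255.90
Eq. 6: 0.6(677) - 1.0(119) = 287.20
The controlling combination is 1, giving 1811.20 plf.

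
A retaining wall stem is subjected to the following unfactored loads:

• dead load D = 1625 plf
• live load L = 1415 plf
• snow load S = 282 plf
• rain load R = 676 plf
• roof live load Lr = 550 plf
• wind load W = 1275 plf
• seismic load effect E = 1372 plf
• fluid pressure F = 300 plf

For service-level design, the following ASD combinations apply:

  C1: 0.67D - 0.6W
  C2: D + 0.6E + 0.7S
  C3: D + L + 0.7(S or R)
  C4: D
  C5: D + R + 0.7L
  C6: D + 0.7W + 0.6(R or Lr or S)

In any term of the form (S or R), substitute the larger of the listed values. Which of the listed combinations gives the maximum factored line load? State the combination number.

(S or R) → R = 676 plf; (R or Lr or S) → R = 676 plf.
C1: 0.67(1625) - 0.6(1275) = 1088.8 - 765.0 = 323.8
C2: 1.0(1625) + 0.6(1372) + 0.7(282) = 1625.0 + 823.2 + 197.4 = 2645.6
C3: 1.0(1625) + 1.0(1415) + 0.7(676) = 1625.0 + 1415.0 + 473.2 = 3513.2
C4: 1.0(1625) = 1625.0
C5: 1.0(1625) + 1.0(676) + 0.7(1415) = 1625.0 + 676.0 + 990.5 = 3291.5
C6: 1.0(1625) + 0.7(1275) + 0.6(676) = 1625.0 + 892.5 + 405.6 = 2923.1
The largest value is 3513.2 plf from combination 3.

Combination 3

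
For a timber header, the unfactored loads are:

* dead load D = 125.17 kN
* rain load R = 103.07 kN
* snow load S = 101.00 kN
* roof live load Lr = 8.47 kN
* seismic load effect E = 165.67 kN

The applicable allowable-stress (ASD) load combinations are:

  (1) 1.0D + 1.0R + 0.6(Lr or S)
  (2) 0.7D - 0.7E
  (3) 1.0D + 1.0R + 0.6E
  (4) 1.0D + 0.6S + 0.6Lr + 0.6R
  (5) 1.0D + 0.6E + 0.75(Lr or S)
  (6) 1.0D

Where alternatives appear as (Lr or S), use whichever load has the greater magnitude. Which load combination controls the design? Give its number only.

Combination 3

(Lr or S) → S = 101.00 kN.
(1) 1.0(125.17) + 1.0(103.07) + 0.6(101.00) = 288.84
(2) 0.7(125.17) - 0.7(165.67) = -28.35
(3) 1.0(125.17) + 1.0(103.07) + 0.6(165.67) = 327.64
(4) 1.0(125.17) + 0.6(101.00) + 0.6(8.47) + 0.6(103.07) = 252.69
(5) 1.0(125.17) + 0.6(165.67) + 0.75(101.00) = 300.32
(6) 1.0(125.17) = 125.17
The largest value is 327.64 kN from combination 3.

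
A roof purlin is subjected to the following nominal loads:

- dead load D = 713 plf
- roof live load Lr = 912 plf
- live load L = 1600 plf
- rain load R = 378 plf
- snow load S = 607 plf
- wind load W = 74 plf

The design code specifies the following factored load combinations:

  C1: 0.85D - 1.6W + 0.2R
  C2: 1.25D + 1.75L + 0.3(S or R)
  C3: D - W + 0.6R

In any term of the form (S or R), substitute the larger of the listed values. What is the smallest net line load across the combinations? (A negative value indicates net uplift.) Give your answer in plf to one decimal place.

563.3 plf

(S or R) → S = 607 plf.
C1: 0.85(713) - 1.6(74) + 0.2(378) = 563.3
C2: 1.25(713) + 1.75(1600) + 0.3(607) = 3873.4
C3: 1.0(713) - 1.0(74) + 0.6(378) = 865.8
Combination 1 gives the minimum: 563.3 plf.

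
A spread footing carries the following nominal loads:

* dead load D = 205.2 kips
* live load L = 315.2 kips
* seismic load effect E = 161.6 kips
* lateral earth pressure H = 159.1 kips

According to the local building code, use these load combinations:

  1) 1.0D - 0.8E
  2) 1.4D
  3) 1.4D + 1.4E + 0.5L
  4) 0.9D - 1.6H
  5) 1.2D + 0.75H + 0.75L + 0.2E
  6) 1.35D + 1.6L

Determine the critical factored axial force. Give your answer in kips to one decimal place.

1) 1.0(205.2) - 0.8(161.6) = 205.2 - 129.3 = 75.9
2) 1.4(205.2) = 287.3
3) 1.4(205.2) + 1.4(161.6) + 0.5(315.2) = 287.3 + 226.2 + 157.6 = 671.1
4) 0.9(205.2) - 1.6(159.1) = 184.7 - 254.6 = -69.9
5) 1.2(205.2) + 0.75(159.1) + 0.75(315.2) + 0.2(161.6) = 634.3
6) 1.35(205.2) + 1.6(315.2) = 277.0 + 504.3 = 781.3
Maximum is from combination 6.

781.3 kips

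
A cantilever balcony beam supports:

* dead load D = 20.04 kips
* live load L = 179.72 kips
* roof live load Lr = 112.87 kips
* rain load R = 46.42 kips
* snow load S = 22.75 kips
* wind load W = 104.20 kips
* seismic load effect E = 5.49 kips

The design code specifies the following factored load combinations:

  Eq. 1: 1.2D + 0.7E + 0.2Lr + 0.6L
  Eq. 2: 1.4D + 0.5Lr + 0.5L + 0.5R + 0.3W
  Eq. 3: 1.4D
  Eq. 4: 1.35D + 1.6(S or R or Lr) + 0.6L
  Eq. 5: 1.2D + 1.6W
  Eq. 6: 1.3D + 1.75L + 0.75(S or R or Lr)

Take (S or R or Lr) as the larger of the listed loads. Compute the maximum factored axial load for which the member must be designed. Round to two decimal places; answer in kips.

(S or R or Lr) → Lr = 112.87 kips.
Eq. 1: 1.2(20.04) + 0.7(5.49) + 0.2(112.87) + 0.6(179.72) = 158.30
Eq. 2: 1.4(20.04) + 0.5(112.87) + 0.5(179.72) + 0.5(46.42) + 0.3(104.20) = 228.82
Eq. 3: 1.4(20.04) = 28.06
Eq. 4: 1.35(20.04) + 1.6(112.87) + 0.6(179.72) = 315.48
Eq. 5: 1.2(20.04) + 1.6(104.20) = 190.77
Eq. 6: 1.3(20.04) + 1.75(179.72) + 0.75(112.87) = 425.21
Combination 6 governs: P_u = 425.21 kips.

425.21 kips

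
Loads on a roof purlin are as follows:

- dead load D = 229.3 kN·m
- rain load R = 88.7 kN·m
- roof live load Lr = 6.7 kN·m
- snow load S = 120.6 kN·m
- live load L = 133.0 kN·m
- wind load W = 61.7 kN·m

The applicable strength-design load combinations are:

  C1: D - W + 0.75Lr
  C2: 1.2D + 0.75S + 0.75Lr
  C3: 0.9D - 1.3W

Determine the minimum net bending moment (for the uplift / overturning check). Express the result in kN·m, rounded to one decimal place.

126.2 kN·m

C1: 1.0(229.3) - 1.0(61.7) + 0.75(6.7) = 229.3 - 61.7 + 5.0 = 172.6
C2: 1.2(229.3) + 0.75(120.6) + 0.75(6.7) = 370.6
C3: 0.9(229.3) - 1.3(61.7) = 206.4 - 80.2 = 126.2
Combination 3 gives the minimum: 126.2 kN·m.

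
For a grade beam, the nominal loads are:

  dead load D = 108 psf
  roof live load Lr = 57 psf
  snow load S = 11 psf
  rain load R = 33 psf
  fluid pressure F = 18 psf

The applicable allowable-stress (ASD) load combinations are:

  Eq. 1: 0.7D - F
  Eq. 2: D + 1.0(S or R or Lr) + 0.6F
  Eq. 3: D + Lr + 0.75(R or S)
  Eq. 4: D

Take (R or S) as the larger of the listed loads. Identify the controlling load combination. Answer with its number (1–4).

(S or R or Lr) → Lr = 57 psf; (R or S) → R = 33 psf.
Eq. 1: 0.7(108) - 1.0(18) = 75.60 - 18.00 = 57.60
Eq. 2: 1.0(108) + 1.0(57) + 0.6(18) = 108.00 + 57.00 + 10.80 = 175.80
Eq. 3: 1.0(108) + 1.0(57) + 0.75(33) = 108.00 + 57.00 + 24.75 = 189.75
Eq. 4: 1.0(108) = 108.00
The largest value is 189.75 psf from combination 3.

Combination 3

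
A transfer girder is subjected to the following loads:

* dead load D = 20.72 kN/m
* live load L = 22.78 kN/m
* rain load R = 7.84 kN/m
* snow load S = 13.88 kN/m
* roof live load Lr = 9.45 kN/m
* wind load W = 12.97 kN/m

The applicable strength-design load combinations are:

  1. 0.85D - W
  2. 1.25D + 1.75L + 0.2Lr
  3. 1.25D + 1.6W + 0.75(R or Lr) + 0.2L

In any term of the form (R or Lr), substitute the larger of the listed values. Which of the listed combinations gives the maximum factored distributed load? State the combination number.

Combination 2

(R or Lr) → Lr = 9.45 kN/m.
1. 0.85(20.72) - 1.0(12.97) = 17.61 - 12.97 = 4.64
2. 1.25(20.72) + 1.75(22.78) + 0.2(9.45) = 25.90 + 39.87 + 1.89 = 67.66
3. 1.25(20.72) + 1.6(12.97) + 0.75(9.45) + 0.2(22.78) = 25.90 + 20.75 + 7.09 + 4.56 = 58.30
The largest value is 67.66 kN/m from combination 2.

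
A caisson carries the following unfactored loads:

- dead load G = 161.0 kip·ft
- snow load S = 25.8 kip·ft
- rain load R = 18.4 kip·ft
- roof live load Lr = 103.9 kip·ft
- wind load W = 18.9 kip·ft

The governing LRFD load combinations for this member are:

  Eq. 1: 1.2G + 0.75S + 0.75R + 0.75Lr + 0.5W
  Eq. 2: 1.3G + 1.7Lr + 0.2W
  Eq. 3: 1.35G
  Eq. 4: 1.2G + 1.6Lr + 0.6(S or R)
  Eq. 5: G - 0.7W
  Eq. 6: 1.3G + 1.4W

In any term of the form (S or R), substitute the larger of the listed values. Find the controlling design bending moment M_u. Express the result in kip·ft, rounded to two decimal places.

389.71 kip·ft

(S or R) → S = 25.8 kip·ft.
Eq. 1: 1.2(161.0) + 0.75(25.8) + 0.75(18.4) + 0.75(103.9) + 0.5(18.9) = 193.20 + 19.35 + 13.80 + 77.93 + 9.45 = 313.73
Eq. 2: 1.3(161.0) + 1.7(103.9) + 0.2(18.9) = 209.30 + 176.63 + 3.78 = 389.71
Eq. 3: 1.35(161.0) = 217.35
Eq. 4: 1.2(161.0) + 1.6(103.9) + 0.6(25.8) = 193.20 + 166.24 + 15.48 = 374.92
Eq. 5: 1.0(161.0) - 0.7(18.9) = 161.00 - 13.23 = 147.77
Eq. 6: 1.3(161.0) + 1.4(18.9) = 209.30 + 26.46 = 235.76
Combination 2 governs: M_u = 389.71 kip·ft.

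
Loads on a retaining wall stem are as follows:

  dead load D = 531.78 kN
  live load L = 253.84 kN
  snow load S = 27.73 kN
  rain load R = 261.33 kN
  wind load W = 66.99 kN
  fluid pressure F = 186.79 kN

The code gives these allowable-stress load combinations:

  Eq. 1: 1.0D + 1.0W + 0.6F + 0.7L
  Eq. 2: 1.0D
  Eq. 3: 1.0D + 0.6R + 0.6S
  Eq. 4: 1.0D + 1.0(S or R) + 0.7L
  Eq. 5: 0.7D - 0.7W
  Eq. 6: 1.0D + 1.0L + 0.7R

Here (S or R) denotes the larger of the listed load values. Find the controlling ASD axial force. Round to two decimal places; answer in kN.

970.80 kN

(S or R) → R = 261.33 kN.
Eq. 1: 1.0(531.78) + 1.0(66.99) + 0.6(186.79) + 0.7(253.84) = 888.53
Eq. 2: 1.0(531.78) = 531.78
Eq. 3: 1.0(531.78) + 0.6(261.33) + 0.6(27.73) = 705.22
Eq. 4: 1.0(531.78) + 1.0(261.33) + 0.7(253.84) = 970.80
Eq. 5: 0.7(531.78) - 0.7(66.99) = 325.35
Eq. 6: 1.0(531.78) + 1.0(253.84) + 0.7(261.33) = 968.55
Combination 4 governs: N = 970.80 kN.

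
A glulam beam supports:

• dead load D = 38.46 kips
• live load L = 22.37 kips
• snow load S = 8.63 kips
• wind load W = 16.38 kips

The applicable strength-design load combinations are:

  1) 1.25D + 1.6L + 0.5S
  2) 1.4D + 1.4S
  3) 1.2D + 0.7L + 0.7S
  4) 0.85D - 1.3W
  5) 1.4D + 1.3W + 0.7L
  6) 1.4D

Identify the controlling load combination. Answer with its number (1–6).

1) 1.25(38.46) + 1.6(22.37) + 0.5(8.63) = 88.18
2) 1.4(38.46) + 1.4(8.63) = 65.93
3) 1.2(38.46) + 0.7(22.37) + 0.7(8.63) = 46.15 + 15.66 + 6.04 = 67.85
4) 0.85(38.46) - 1.3(16.38) = 32.69 - 21.29 = 11.40
5) 1.4(38.46) + 1.3(16.38) + 0.7(22.37) = 90.80
6) 1.4(38.46) = 53.84
The largest value is 90.80 kips from combination 5.

Combination 5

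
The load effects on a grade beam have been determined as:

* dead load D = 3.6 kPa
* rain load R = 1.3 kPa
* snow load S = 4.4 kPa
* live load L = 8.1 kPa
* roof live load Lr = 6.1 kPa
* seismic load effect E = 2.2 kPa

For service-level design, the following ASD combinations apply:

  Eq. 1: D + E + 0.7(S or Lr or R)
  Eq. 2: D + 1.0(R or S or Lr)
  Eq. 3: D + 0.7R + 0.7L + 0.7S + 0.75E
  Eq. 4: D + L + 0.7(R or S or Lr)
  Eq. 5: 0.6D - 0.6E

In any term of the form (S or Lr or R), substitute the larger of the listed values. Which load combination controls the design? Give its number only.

Combination 4

(S or Lr or R) → Lr = 6.1 kPa; (R or S or Lr) → Lr = 6.1 kPa.
Eq. 1: 1.0(3.6) + 1.0(2.2) + 0.7(6.1) = 3.6 + 2.2 + 4.3 = 10.1
Eq. 2: 1.0(3.6) + 1.0(6.1) = 3.6 + 6.1 = 9.7
Eq. 3: 1.0(3.6) + 0.7(1.3) + 0.7(8.1) + 0.7(4.4) + 0.75(2.2) = 14.9
Eq. 4: 1.0(3.6) + 1.0(8.1) + 0.7(6.1) = 3.6 + 8.1 + 4.3 = 16.0
Eq. 5: 0.6(3.6) - 0.6(2.2) = 0.8
The largest value is 16.0 kPa from combination 4.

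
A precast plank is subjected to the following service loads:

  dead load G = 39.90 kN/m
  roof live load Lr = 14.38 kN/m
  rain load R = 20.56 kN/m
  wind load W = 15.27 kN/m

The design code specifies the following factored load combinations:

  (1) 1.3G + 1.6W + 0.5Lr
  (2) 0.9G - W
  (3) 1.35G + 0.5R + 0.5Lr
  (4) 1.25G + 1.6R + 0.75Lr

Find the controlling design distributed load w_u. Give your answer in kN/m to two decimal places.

93.56 kN/m

(1) 1.3(39.90) + 1.6(15.27) + 0.5(14.38) = 83.49
(2) 0.9(39.90) - 1.0(15.27) = 20.64
(3) 1.35(39.90) + 0.5(20.56) + 0.5(14.38) = 71.34
(4) 1.25(39.90) + 1.6(20.56) + 0.75(14.38) = 93.56
The controlling combination is 4, giving 93.56 kN/m.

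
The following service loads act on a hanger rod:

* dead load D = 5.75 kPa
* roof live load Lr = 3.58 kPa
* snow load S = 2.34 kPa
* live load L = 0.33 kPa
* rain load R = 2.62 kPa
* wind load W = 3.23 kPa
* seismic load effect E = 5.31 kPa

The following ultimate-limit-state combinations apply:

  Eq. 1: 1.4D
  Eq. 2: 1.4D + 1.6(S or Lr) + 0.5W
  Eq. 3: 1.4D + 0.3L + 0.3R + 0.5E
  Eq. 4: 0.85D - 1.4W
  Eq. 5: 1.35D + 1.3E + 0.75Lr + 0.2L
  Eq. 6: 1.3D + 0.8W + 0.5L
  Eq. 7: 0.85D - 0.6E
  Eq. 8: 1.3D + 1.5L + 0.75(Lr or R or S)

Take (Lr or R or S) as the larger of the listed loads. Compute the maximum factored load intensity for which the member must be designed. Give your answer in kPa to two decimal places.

(S or Lr) → Lr = 3.58 kPa; (Lr or R or S) → Lr = 3.58 kPa.
Eq. 1: 1.4(5.75) = 8.05
Eq. 2: 1.4(5.75) + 1.6(3.58) + 0.5(3.23) = 15.39
Eq. 3: 1.4(5.75) + 0.3(0.33) + 0.3(2.62) + 0.5(5.31) = 11.59
Eq. 4: 0.85(5.75) - 1.4(3.23) = 4.89 - 4.52 = 0.37
Eq. 5: 1.35(5.75) + 1.3(5.31) + 0.75(3.58) + 0.2(0.33) = 7.76 + 6.90 + 2.69 + 0.07 = 17.42
Eq. 6: 1.3(5.75) + 0.8(3.23) + 0.5(0.33) = 10.22
Eq. 7: 0.85(5.75) - 0.6(5.31) = 4.89 - 3.19 = 1.70
Eq. 8: 1.3(5.75) + 1.5(0.33) + 0.75(3.58) = 10.66
The controlling combination is 5, giving 17.42 kPa.

17.42 kPa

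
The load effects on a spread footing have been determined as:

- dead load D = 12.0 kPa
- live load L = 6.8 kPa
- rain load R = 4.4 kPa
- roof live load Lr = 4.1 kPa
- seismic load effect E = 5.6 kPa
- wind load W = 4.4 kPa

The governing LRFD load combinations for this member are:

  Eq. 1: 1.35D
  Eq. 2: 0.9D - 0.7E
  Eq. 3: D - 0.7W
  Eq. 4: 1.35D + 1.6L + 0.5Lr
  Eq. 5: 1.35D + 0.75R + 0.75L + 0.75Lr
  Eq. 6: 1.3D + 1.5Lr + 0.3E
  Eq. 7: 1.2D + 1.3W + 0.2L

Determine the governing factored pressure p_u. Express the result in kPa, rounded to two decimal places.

Eq. 1: 1.35(12.0) = 16.20
Eq. 2: 0.9(12.0) - 0.7(5.6) = 10.80 - 3.92 = 6.88
Eq. 3: 1.0(12.0) - 0.7(4.4) = 12.00 - 3.08 = 8.92
Eq. 4: 1.35(12.0) + 1.6(6.8) + 0.5(4.1) = 16.20 + 10.88 + 2.05 = 29.13
Eq. 5: 1.35(12.0) + 0.75(4.4) + 0.75(6.8) + 0.75(4.1) = 16.20 + 3.30 + 5.10 + 3.08 = 27.68
Eq. 6: 1.3(12.0) + 1.5(4.1) + 0.3(5.6) = 15.60 + 6.15 + 1.68 = 23.43
Eq. 7: 1.2(12.0) + 1.3(4.4) + 0.2(6.8) = 14.40 + 5.72 + 1.36 = 21.48
Maximum is from combination 4.

29.13 kPa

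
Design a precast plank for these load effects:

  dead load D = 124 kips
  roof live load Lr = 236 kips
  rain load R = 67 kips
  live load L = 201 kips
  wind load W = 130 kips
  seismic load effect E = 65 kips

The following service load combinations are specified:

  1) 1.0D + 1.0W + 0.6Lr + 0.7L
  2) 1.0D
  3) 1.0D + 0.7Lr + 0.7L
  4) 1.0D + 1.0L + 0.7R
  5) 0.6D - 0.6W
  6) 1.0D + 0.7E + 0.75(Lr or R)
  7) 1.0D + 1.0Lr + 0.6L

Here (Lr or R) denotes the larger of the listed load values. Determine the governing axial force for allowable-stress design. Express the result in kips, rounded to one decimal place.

(Lr or R) → Lr = 236 kips.
1) 1.0(124) + 1.0(130) + 0.6(236) + 0.7(201) = 536.3
2) 1.0(124) = 124.0
3) 1.0(124) + 0.7(236) + 0.7(201) = 429.9
4) 1.0(124) + 1.0(201) + 0.7(67) = 371.9
5) 0.6(124) - 0.6(130) = -3.6
6) 1.0(124) + 0.7(65) + 0.75(236) = 346.5
7) 1.0(124) + 1.0(236) + 0.6(201) = 480.6
Maximum is from combination 1.

536.3 kips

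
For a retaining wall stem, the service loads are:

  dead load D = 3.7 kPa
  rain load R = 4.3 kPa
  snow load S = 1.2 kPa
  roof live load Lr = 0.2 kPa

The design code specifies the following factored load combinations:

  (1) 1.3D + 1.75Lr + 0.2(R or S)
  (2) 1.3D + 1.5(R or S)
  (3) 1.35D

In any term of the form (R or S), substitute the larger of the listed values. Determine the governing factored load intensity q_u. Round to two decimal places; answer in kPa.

(R or S) → R = 4.3 kPa.
(1) 1.3(3.7) + 1.75(0.2) + 0.2(4.3) = 4.81 + 0.35 + 0.86 = 6.02
(2) 1.3(3.7) + 1.5(4.3) = 4.81 + 6.45 = 11.26
(3) 1.35(3.7) = 5.00
Maximum is from combination 2.

11.26 kPa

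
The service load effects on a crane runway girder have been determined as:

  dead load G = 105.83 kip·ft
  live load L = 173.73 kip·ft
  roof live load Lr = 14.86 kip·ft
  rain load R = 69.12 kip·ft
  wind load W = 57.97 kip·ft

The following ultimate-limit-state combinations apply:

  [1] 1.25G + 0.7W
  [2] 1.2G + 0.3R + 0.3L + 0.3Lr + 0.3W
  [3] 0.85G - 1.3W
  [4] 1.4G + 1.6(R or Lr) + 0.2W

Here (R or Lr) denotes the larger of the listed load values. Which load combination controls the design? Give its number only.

Combination 4

(R or Lr) → R = 69.12 kip·ft.
[1] 1.25(105.83) + 0.7(57.97) = 132.29 + 40.58 = 172.87
[2] 1.2(105.83) + 0.3(69.12) + 0.3(173.73) + 0.3(14.86) + 0.3(57.97) = 221.70
[3] 0.85(105.83) - 1.3(57.97) = 14.59
[4] 1.4(105.83) + 1.6(69.12) + 0.2(57.97) = 270.35
The largest value is 270.35 kip·ft from combination 4.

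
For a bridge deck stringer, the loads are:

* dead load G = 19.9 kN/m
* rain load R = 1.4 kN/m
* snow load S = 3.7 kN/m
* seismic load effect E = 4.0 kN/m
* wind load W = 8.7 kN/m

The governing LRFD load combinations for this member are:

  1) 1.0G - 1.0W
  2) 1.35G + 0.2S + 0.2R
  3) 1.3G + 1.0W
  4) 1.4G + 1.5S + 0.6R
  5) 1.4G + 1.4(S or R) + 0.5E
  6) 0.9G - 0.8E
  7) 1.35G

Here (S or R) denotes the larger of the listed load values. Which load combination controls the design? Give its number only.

Combination 5

(S or R) → S = 3.7 kN/m.
1) 1.0(19.9) - 1.0(8.7) = 11.20
2) 1.35(19.9) + 0.2(3.7) + 0.2(1.4) = 27.89
3) 1.3(19.9) + 1.0(8.7) = 34.57
4) 1.4(19.9) + 1.5(3.7) + 0.6(1.4) = 34.25
5) 1.4(19.9) + 1.4(3.7) + 0.5(4.0) = 35.04
6) 0.9(19.9) - 0.8(4.0) = 14.71
7) 1.35(19.9) = 26.87
The largest value is 35.04 kN/m from combination 5.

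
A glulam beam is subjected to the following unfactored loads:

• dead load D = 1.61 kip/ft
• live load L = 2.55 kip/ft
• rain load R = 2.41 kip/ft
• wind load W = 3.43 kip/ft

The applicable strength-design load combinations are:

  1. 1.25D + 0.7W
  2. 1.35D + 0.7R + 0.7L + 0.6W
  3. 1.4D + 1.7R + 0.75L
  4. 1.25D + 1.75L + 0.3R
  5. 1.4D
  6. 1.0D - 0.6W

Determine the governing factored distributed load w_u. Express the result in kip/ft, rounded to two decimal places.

8.26 kip/ft

1. 1.25(1.61) + 0.7(3.43) = 4.41
2. 1.35(1.61) + 0.7(2.41) + 0.7(2.55) + 0.6(3.43) = 7.70
3. 1.4(1.61) + 1.7(2.41) + 0.75(2.55) = 8.26
4. 1.25(1.61) + 1.75(2.55) + 0.3(2.41) = 7.20
5. 1.4(1.61) = 2.25
6. 1.0(1.61) - 0.6(3.43) = -0.45
The controlling combination is 3, giving 8.26 kip/ft.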